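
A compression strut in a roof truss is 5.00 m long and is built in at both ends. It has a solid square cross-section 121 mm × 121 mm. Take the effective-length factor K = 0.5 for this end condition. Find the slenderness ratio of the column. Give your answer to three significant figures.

λ ≈ 71.6

I = a⁴/12 = 121⁴/12 = 1.786×10^7 mm⁴
A = 1.464×10^4 mm²;  r_min = √(I/A) = √(1.786×10^7/1.464×10^4) = 34.93 mm
L_e = K·L = 0.5 × 5.00 m = 2.500 m = 2500.0 mm
λ = L_e / r_min = 2500.0 / 34.93 = 71.6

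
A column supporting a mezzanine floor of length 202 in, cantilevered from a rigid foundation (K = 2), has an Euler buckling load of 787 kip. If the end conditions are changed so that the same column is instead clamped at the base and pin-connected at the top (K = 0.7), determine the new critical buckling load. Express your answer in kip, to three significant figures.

P_cr ∝ 1/K², so P_cr,new = P_cr,old × (K_old/K_new)² = 787 × (2/0.7)²
= 787 × 8.163 = 6420 kip

P_cr ≈ 6420 kip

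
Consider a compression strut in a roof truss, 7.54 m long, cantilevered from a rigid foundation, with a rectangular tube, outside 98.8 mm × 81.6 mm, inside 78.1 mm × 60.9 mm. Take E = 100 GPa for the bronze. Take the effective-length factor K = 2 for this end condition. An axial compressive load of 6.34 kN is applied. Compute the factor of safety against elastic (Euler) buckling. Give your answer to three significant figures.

n ≈ 2.06

Weak-axis I_min = (h_o·b_o³ − h_i·b_i³)/12 with b_o = 81.6, b_i = 60.90 mm (shorter outer/inner sides).
I_min = (98.8×81.6³ − 78.10×60.90³)/12 = 3.003×10^6 mm⁴
I = 3.003×10^6 mm⁴ = 3.003×10^-6 m⁴
Effective length L_e = K·L = 2 × 7.54 = 15.08 m
P_cr = π²EI / L_e² = π² × 100×10⁹ × 3.003×10^-6 / 15.08² = 1.304×10^4 N
Factor of safety n = P_cr / P = 13.035 / 6.34 = 2.06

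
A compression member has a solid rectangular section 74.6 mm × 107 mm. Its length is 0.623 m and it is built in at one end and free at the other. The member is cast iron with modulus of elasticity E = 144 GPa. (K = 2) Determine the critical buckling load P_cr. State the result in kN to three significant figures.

P_cr ≈ 3390 kN

Buckling occurs about the weak axis: I_min = h·b³/12 with b = 74.6 mm (the shorter side).
I_min = 107×74.6³/12 = 3.702×10^6 mm⁴
I = 3.702×10^6 mm⁴ = 3.702×10^-6 m⁴
Effective length L_e = K·L = 2 × 0.623 = 1.246 m
P_cr = π²EI / L_e² = π² × 144×10⁹ × 3.702×10^-6 / 1.246² = 3.389×10^6 N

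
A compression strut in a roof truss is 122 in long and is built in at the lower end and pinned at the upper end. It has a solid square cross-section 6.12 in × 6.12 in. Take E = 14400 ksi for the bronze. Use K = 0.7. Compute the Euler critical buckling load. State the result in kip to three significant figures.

P_cr ≈ 2280 kip

I = a⁴/12 = 6.12⁴/12 = 116.9 in⁴
Effective length L_e = K·L = 0.7 × 122 = 85.40 in
P_cr = π²EI / L_e² = π² × 14400×10³ × 116.9 / 85.40² = 2.278×10^6 lb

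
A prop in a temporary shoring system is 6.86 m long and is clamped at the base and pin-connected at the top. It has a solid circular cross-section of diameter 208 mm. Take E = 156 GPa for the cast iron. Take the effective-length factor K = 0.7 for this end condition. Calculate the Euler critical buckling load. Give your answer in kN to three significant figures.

I = πd⁴/64 = π×208⁴/64 = 9.188×10^7 mm⁴
I = 9.188×10^7 mm⁴ = 9.188×10^-5 m⁴
Effective length L_e = K·L = 0.7 × 6.86 = 4.802 m
P_cr = π²EI / L_e² = π² × 156×10⁹ × 9.188×10^-5 / 4.802² = 6.135×10^6 N

P_cr ≈ 6130 kN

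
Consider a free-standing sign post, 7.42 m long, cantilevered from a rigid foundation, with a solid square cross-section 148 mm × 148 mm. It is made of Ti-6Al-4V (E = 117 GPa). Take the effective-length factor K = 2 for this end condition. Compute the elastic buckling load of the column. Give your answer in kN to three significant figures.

P_cr ≈ 210 kN

I = a⁴/12 = 148⁴/12 = 3.998×10^7 mm⁴
I = 3.998×10^7 mm⁴ = 3.998×10^-5 m⁴
Effective length L_e = K·L = 2 × 7.42 = 14.84 m
P_cr = π²EI / L_e² = π² × 117×10⁹ × 3.998×10^-5 / 14.84² = 2.096×10^5 N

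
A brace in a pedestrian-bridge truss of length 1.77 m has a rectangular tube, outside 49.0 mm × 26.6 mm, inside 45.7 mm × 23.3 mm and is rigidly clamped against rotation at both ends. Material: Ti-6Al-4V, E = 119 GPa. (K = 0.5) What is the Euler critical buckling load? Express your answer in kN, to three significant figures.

P_cr ≈ 43.0 kN

Weak-axis I_min = (h_o·b_o³ − h_i·b_i³)/12 with b_o = 26.6, b_i = 23.30 mm (shorter outer/inner sides).
I_min = (49.0×26.6³ − 45.70×23.30³)/12 = 2.868×10^4 mm⁴
I = 2.868×10^4 mm⁴ = 2.868×10^-8 m⁴
Effective length L_e = K·L = 0.5 × 1.77 = 0.8850 m
P_cr = π²EI / L_e² = π² × 119×10⁹ × 2.868×10^-8 / 0.8850² = 4.301×10^4 N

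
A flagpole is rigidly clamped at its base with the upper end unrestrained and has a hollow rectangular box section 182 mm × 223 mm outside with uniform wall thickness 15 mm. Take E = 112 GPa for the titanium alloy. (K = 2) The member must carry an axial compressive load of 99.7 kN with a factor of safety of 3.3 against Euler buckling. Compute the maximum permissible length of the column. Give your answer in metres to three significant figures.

Inner dimensions: h_i = 223 − 2×15 = 193.0 mm, b_i = 182 − 2×15 = 152.0 mm
Weak-axis I_min = (h_o·b_o³ − h_i·b_i³)/12 with b_o = 182, b_i = 152.0 mm (shorter outer/inner sides).
I_min = (223×182³ − 193.0×152.0³)/12 = 5.555×10^7 mm⁴
I = 5.555×10^-5 m⁴
Required critical load P_cr = n·P = 3.3 × 99.7 = 329.0 kN = 3.290×10^5 N
From P_cr = π²EI/(K·L)²:  L = (1/K)·√(π²EI/P_cr) = (1/2)·√(π²×1.12×10^11×5.555×10^-5/3.290×10^5)
L = 6.83 m

L_max ≈ 6.83 m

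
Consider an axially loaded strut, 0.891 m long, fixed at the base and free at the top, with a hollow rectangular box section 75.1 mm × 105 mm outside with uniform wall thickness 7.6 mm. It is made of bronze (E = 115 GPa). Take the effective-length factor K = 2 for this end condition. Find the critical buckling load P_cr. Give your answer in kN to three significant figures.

Inner dimensions: h_i = 105 − 2×7.6 = 89.80 mm, b_i = 75.1 − 2×7.6 = 59.90 mm
Weak-axis I_min = (h_o·b_o³ − h_i·b_i³)/12 with b_o = 75.1, b_i = 59.90 mm (shorter outer/inner sides).
I_min = (105×75.1³ − 89.80×59.90³)/12 = 2.098×10^6 mm⁴
I = 2.098×10^6 mm⁴ = 2.098×10^-6 m⁴
Effective length L_e = K·L = 2 × 0.891 = 1.782 m
P_cr = π²EI / L_e² = π² × 115×10⁹ × 2.098×10^-6 / 1.782² = 7.498×10^5 N

P_cr ≈ 750 kN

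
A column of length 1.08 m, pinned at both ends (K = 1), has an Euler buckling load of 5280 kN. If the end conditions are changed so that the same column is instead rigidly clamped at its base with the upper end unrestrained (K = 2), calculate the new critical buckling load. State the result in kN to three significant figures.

P_cr ∝ 1/K², so P_cr,new = P_cr,old × (K_old/K_new)² = 5280 × (1/2)²
= 5280 × 0.2500 = 1320 kN

P_cr ≈ 1320 kN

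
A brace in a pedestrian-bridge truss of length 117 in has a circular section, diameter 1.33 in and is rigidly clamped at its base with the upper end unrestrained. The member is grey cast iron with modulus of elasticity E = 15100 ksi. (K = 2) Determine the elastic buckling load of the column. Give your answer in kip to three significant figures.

P_cr ≈ 0.418 kip

I = πd⁴/64 = π×1.33⁴/64 = 0.1536 in⁴
Effective length L_e = K·L = 2 × 117 = 234.0 in
P_cr = π²EI / L_e² = π² × 15100×10³ × 0.1536 / 234.0² = 418.0 lb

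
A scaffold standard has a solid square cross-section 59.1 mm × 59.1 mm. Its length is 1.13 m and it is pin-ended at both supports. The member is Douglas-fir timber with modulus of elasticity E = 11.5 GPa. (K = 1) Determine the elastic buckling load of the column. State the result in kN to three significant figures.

I = a⁴/12 = 59.1⁴/12 = 1.017×10^6 mm⁴
I = 1.017×10^6 mm⁴ = 1.017×10^-6 m⁴
Effective length L_e = K·L = 1 × 1.13 = 1.130 m
P_cr = π²EI / L_e² = π² × 11.5×10⁹ × 1.017×10^-6 / 1.130² = 9.037×10^4 N

P_cr ≈ 90.4 kN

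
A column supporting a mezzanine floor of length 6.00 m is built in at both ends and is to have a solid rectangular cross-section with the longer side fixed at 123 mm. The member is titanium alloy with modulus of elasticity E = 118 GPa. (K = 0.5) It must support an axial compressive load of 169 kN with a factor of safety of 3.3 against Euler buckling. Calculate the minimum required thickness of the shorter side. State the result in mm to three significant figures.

b ≈ 74.9 mm

Required P_cr = n·P = 3.3 × 169 = 557.7 kN
L_e = K·L = 0.5 × 6.00 = 3.000 m
Required I = P_cr·L_e²/(π²E) = 5.577×10^5 × 3.000² / (π² × 1.18×10^11) = 4.310×10^-6 m⁴
I_req = 4.310×10^6 mm⁴
Rectangle, weak axis: I_min = h·b³/12 with h = 123 mm fixed  ⇒  b = (12I/h)^(1/3) = 74.9 mm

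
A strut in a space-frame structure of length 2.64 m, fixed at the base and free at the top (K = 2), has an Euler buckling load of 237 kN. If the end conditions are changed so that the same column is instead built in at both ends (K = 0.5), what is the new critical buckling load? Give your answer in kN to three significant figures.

P_cr ∝ 1/K², so P_cr,new = P_cr,old × (K_old/K_new)² = 237 × (2/0.5)²
= 237 × 16.00 = 3790 kN

P_cr ≈ 3790 kN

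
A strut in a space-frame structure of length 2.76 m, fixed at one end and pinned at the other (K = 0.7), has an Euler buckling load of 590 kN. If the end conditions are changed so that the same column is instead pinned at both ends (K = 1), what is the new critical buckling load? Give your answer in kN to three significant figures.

P_cr ∝ 1/K², so P_cr,new = P_cr,old × (K_old/K_new)² = 590 × (0.7/1)²
= 590 × 0.4900 = 289 kN

P_cr ≈ 289 kN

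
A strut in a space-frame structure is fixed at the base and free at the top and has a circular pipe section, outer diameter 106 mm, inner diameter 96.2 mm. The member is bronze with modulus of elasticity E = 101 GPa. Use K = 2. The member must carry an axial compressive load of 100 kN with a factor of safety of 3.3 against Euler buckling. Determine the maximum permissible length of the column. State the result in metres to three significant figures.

L_max ≈ 1.23 m

d_o = 106 mm, d_i = 96.2 mm
I = π(d_o⁴ − d_i⁴)/64 = π(106⁴ − 96.20⁴)/64 = 1.993×10^6 mm⁴
I = 1.993×10^-6 m⁴
Required critical load P_cr = n·P = 3.3 × 100 = 330.0 kN = 3.300×10^5 N
From P_cr = π²EI/(K·L)²:  L = (1/K)·√(π²EI/P_cr) = (1/2)·√(π²×1.01×10^11×1.993×10^-6/3.300×10^5)
L = 1.23 m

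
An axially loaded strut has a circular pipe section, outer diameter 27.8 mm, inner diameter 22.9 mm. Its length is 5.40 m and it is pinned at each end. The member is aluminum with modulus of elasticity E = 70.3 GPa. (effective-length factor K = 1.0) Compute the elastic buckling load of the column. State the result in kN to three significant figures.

P_cr ≈ 0.376 kN

d_o = 27.8 mm, d_i = 22.9 mm
I = π(d_o⁴ − d_i⁴)/64 = π(27.8⁴ − 22.90⁴)/64 = 1.582×10^4 mm⁴
I = 1.582×10^4 mm⁴ = 1.582×10^-8 m⁴
Effective length L_e = K·L = 1 × 5.40 = 5.400 m
P_cr = π²EI / L_e² = π² × 70.3×10⁹ × 1.582×10^-8 / 5.400² = 376.4 N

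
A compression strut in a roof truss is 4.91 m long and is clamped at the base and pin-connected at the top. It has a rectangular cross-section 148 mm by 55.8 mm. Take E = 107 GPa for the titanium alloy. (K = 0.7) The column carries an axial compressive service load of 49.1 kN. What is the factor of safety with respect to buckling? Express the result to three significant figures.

Buckling occurs about the weak axis: I_min = h·b³/12 with b = 55.8 mm (the shorter side).
I_min = 148×55.8³/12 = 2.143×10^6 mm⁴
I = 2.143×10^6 mm⁴ = 2.143×10^-6 m⁴
Effective length L_e = K·L = 0.7 × 4.91 = 3.437 m
P_cr = π²EI / L_e² = π² × 107×10⁹ × 2.143×10^-6 / 3.437² = 1.916×10^5 N
Factor of safety n = P_cr / P = 191.56 / 49.1 = 3.90

n ≈ 3.90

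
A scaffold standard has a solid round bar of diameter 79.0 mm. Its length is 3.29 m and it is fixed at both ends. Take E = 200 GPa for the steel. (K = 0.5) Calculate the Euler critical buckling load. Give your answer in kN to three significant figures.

P_cr ≈ 1390 kN

I = πd⁴/64 = π×79.0⁴/64 = 1.912×10^6 mm⁴
I = 1.912×10^6 mm⁴ = 1.912×10^-6 m⁴
Effective length L_e = K·L = 0.5 × 3.29 = 1.645 m
P_cr = π²EI / L_e² = π² × 200×10⁹ × 1.912×10^-6 / 1.645² = 1.395×10^6 N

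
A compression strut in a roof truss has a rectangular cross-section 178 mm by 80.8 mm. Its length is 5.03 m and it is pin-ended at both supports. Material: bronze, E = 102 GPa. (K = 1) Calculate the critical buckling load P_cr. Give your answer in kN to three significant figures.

Buckling occurs about the weak axis: I_min = h·b³/12 with b = 80.8 mm (the shorter side).
I_min = 178×80.8³/12 = 7.825×10^6 mm⁴
I = 7.825×10^6 mm⁴ = 7.825×10^-6 m⁴
Effective length L_e = K·L = 1 × 5.03 = 5.030 m
P_cr = π²EI / L_e² = π² × 102×10⁹ × 7.825×10^-6 / 5.030² = 3.113×10^5 N

P_cr ≈ 311 kN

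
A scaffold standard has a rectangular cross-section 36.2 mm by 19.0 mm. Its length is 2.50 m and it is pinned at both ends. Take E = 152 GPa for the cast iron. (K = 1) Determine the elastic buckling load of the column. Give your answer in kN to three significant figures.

Buckling occurs about the weak axis: I_min = h·b³/12 with b = 19.0 mm (the shorter side).
I_min = 36.2×19.0³/12 = 2.069×10^4 mm⁴
I = 2.069×10^4 mm⁴ = 2.069×10^-8 m⁴
Effective length L_e = K·L = 1 × 2.50 = 2.500 m
P_cr = π²EI / L_e² = π² × 152×10⁹ × 2.069×10^-8 / 2.500² = 4.967×10^3 N

P_cr ≈ 4.97 kN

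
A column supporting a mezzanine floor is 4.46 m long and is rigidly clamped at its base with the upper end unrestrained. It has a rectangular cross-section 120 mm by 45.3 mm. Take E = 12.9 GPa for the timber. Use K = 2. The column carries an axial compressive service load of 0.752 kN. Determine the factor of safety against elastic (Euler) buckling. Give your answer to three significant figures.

n ≈ 1.98

Buckling occurs about the weak axis: I_min = h·b³/12 with b = 45.3 mm (the shorter side).
I_min = 120×45.3³/12 = 9.296×10^5 mm⁴
I = 9.296×10^5 mm⁴ = 9.296×10^-7 m⁴
Effective length L_e = K·L = 2 × 4.46 = 8.920 m
P_cr = π²EI / L_e² = π² × 12.9×10⁹ × 9.296×10^-7 / 8.920² = 1.487×10^3 N
Factor of safety n = P_cr / P = 1.4875 / 0.752 = 1.98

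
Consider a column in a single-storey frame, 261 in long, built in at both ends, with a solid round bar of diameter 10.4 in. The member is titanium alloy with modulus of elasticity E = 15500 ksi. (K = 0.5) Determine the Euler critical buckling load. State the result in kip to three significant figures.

I = πd⁴/64 = π×10.4⁴/64 = 574.3 in⁴
Effective length L_e = K·L = 0.5 × 261 = 130.5 in
P_cr = π²EI / L_e² = π² × 15500×10³ × 574.3 / 130.5² = 5.158×10^6 lb

P_cr ≈ 5160 kip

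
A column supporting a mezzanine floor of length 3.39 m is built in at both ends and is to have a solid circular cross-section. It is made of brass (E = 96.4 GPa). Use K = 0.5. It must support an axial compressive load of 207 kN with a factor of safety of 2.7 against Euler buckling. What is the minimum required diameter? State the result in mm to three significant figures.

Required P_cr = n·P = 2.7 × 207 = 558.9 kN
L_e = K·L = 0.5 × 3.39 = 1.695 m
Required I = P_cr·L_e²/(π²E) = 5.589×10^5 × 1.695² / (π² × 9.64×10^10) = 1.688×10^-6 m⁴
I_req = 1.688×10^6 mm⁴
Solid circle: I = πd⁴/64  ⇒  d = (64I/π)^(1/4) = (64×1.688×10^6/π)^(1/4) = 76.6 mm

d ≈ 76.6 mm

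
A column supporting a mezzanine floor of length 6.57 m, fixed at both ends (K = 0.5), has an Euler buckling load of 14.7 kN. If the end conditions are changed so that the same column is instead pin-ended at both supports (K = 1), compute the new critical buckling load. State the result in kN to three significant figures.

P_cr ≈ 3.68 kN

P_cr ∝ 1/K², so P_cr,new = P_cr,old × (K_old/K_new)² = 14.7 × (0.5/1)²
= 14.7 × 0.2500 = 3.68 kN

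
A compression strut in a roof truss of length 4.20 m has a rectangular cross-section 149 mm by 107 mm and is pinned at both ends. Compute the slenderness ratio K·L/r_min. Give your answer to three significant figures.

For a rectangle r_min = b/√12 = 107/√12 = 30.89 mm
L_e = K·L = 1 × 4.20 m = 4.200 m = 4200.0 mm
λ = L_e / r_min = 4200.0 / 30.89 = 136

λ ≈ 136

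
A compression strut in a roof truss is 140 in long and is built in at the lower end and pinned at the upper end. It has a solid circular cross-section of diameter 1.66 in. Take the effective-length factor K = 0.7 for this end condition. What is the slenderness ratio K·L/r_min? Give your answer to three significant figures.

For a solid circle r = d/4 = 1.66/4 = 0.4150 in
L_e = K·L = 0.7 × 140 = 98.00 in
λ = L_e / r_min = 98.000 / 0.4150 = 236

λ ≈ 236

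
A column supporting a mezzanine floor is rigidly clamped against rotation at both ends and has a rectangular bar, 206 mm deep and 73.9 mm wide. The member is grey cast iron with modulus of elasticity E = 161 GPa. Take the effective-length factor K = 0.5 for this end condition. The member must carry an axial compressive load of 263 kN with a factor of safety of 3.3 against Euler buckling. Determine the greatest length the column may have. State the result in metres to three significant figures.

L_max ≈ 7.12 m

Buckling occurs about the weak axis: I_min = h·b³/12 with b = 73.9 mm (the shorter side).
I_min = 206×73.9³/12 = 6.928×10^6 mm⁴
I = 6.928×10^-6 m⁴
Required critical load P_cr = n·P = 3.3 × 263 = 867.9 kN = 8.679×10^5 N
From P_cr = π²EI/(K·L)²:  L = (1/K)·√(π²EI/P_cr) = (1/0.5)·√(π²×1.61×10^11×6.928×10^-6/8.679×10^5)
L = 7.12 m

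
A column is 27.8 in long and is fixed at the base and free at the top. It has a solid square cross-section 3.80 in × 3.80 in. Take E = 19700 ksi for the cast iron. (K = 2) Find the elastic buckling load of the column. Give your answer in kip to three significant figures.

I = a⁴/12 = 3.80⁴/12 = 17.38 in⁴
Effective length L_e = K·L = 2 × 27.8 = 55.60 in
P_cr = π²EI / L_e² = π² × 19700×10³ × 17.38 / 55.60² = 1.093×10^6 lb

P_cr ≈ 1090 kip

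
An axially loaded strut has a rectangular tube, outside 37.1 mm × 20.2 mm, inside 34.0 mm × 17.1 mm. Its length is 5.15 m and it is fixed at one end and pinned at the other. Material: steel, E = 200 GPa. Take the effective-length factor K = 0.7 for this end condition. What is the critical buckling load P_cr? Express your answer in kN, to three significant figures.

Weak-axis I_min = (h_o·b_o³ − h_i·b_i³)/12 with b_o = 20.2, b_i = 17.10 mm (shorter outer/inner sides).
I_min = (37.1×20.2³ − 34.00×17.10³)/12 = 1.132×10^4 mm⁴
I = 1.132×10^4 mm⁴ = 1.132×10^-8 m⁴
Effective length L_e = K·L = 0.7 × 5.15 = 3.605 m
P_cr = π²EI / L_e² = π² × 200×10⁹ × 1.132×10^-8 / 3.605² = 1.719×10^3 N

P_cr ≈ 1.72 kN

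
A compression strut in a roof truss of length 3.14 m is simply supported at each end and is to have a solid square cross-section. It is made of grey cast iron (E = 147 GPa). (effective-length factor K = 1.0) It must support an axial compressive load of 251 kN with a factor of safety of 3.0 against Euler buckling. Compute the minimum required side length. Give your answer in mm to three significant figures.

a ≈ 88.5 mm

Required P_cr = n·P = 3.0 × 251 = 753.0 kN
L_e = K·L = 1 × 3.14 = 3.140 m
Required I = P_cr·L_e²/(π²E) = 7.530×10^5 × 3.140² / (π² × 1.47×10^11) = 5.117×10^-6 m⁴
I_req = 5.117×10^6 mm⁴
Solid square: I = a⁴/12  ⇒  a = (12I)^(1/4) = (12×5.117×10^6)^(1/4) = 88.5 mm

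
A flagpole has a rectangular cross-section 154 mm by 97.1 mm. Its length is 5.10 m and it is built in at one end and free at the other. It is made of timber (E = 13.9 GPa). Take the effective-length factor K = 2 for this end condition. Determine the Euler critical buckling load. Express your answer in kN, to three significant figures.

P_cr ≈ 15.5 kN

Buckling occurs about the weak axis: I_min = h·b³/12 with b = 97.1 mm (the shorter side).
I_min = 154×97.1³/12 = 1.175×10^7 mm⁴
I = 1.175×10^7 mm⁴ = 1.175×10^-5 m⁴
Effective length L_e = K·L = 2 × 5.10 = 10.20 m
P_cr = π²EI / L_e² = π² × 13.9×10⁹ × 1.175×10^-5 / 10.20² = 1.549×10^4 N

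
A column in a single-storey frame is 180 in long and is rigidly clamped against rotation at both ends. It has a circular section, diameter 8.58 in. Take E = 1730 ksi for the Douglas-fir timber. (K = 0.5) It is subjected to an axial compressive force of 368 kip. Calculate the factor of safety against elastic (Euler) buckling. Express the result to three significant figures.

I = πd⁴/64 = π×8.58⁴/64 = 266.0 in⁴
Effective length L_e = K·L = 0.5 × 180 = 90.00 in
P_cr = π²EI / L_e² = π² × 1730×10³ × 266.0 / 90.00² = 5.608×10^5 lb
Factor of safety n = P_cr / P = 560.76 / 368 = 1.52

n ≈ 1.52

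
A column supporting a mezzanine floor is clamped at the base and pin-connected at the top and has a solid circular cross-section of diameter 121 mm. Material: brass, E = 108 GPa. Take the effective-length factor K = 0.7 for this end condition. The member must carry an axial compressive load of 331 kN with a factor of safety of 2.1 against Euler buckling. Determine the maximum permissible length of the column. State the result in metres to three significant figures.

L_max ≈ 5.74 m

I = πd⁴/64 = π×121⁴/64 = 1.052×10^7 mm⁴
I = 1.052×10^-5 m⁴
Required critical load P_cr = n·P = 2.1 × 331 = 695.1 kN = 6.951×10^5 N
From P_cr = π²EI/(K·L)²:  L = (1/K)·√(π²EI/P_cr) = (1/0.7)·√(π²×1.08×10^11×1.052×10^-5/6.951×10^5)
L = 5.74 m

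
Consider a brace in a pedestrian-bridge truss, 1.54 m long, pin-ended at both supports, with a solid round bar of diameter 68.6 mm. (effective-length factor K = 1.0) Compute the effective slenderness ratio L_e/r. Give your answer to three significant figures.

λ ≈ 89.8

I = πd⁴/64 = π×68.6⁴/64 = 1.087×10^6 mm⁴
A = 3.696×10^3 mm²;  r_min = √(I/A) = √(1.087×10^6/3.696×10^3) = 17.15 mm
L_e = K·L = 1 × 1.54 m = 1.540 m = 1540.0 mm
λ = L_e / r_min = 1540.0 / 17.15 = 89.8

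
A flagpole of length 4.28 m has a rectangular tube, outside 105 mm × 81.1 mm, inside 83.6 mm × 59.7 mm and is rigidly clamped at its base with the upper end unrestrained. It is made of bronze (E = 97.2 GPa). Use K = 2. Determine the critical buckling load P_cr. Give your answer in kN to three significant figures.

P_cr ≈ 41.7 kN

Weak-axis I_min = (h_o·b_o³ − h_i·b_i³)/12 with b_o = 81.1, b_i = 59.70 mm (shorter outer/inner sides).
I_min = (105×81.1³ − 83.60×59.70³)/12 = 3.185×10^6 mm⁴
I = 3.185×10^6 mm⁴ = 3.185×10^-6 m⁴
Effective length L_e = K·L = 2 × 4.28 = 8.560 m
P_cr = π²EI / L_e² = π² × 97.2×10⁹ × 3.185×10^-6 / 8.560² = 4.170×10^4 N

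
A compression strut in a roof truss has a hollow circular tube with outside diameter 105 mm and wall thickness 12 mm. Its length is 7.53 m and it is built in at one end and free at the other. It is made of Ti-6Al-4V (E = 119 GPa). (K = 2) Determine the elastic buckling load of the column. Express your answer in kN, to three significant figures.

P_cr ≈ 20.0 kN

Inner diameter d_i = 105 − 2×12 = 81.00 mm
I = π(d_o⁴ − d_i⁴)/64 = π(105⁴ − 81.00⁴)/64 = 3.854×10^6 mm⁴
I = 3.854×10^6 mm⁴ = 3.854×10^-6 m⁴
Effective length L_e = K·L = 2 × 7.53 = 15.06 m
P_cr = π²EI / L_e² = π² × 119×10⁹ × 3.854×10^-6 / 15.06² = 1.996×10^4 N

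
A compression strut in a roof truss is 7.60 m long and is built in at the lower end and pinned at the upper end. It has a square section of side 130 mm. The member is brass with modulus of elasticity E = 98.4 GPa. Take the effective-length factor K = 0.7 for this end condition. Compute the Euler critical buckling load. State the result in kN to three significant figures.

I = a⁴/12 = 130⁴/12 = 2.380×10^7 mm⁴
I = 2.380×10^7 mm⁴ = 2.380×10^-5 m⁴
Effective length L_e = K·L = 0.7 × 7.60 = 5.320 m
P_cr = π²EI / L_e² = π² × 98.4×10⁹ × 2.380×10^-5 / 5.320² = 8.167×10^5 N

P_cr ≈ 817 kN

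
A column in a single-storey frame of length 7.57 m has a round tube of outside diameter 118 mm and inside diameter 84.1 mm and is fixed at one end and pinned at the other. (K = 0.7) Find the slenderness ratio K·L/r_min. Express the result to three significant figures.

d_o = 118 mm, d_i = 84.1 mm
I = π(d_o⁴ − d_i⁴)/64 = π(118⁴ − 84.10⁴)/64 = 7.061×10^6 mm⁴
A = 5.381×10^3 mm²;  r_min = √(I/A) = √(7.061×10^6/5.381×10^3) = 36.23 mm
L_e = K·L = 0.7 × 7.57 m = 5.299 m = 5299.0 mm
λ = L_e / r_min = 5299.0 / 36.23 = 146

λ ≈ 146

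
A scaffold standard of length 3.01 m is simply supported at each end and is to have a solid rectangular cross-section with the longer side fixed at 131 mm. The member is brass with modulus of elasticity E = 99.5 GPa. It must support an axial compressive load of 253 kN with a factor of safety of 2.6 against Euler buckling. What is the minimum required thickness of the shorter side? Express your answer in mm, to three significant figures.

Required P_cr = n·P = 2.6 × 253 = 657.8 kN
L_e = K·L = 1 × 3.01 = 3.010 m
Required I = P_cr·L_e²/(π²E) = 6.578×10^5 × 3.010² / (π² × 9.95×10^10) = 6.069×10^-6 m⁴
I_req = 6.069×10^6 mm⁴
Rectangle, weak axis: I_min = h·b³/12 with h = 131 mm fixed  ⇒  b = (12I/h)^(1/3) = 82.2 mm

b ≈ 82.2 mm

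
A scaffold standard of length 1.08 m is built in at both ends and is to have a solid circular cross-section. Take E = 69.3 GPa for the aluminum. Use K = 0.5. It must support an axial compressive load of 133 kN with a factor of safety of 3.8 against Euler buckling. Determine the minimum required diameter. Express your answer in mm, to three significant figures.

Required P_cr = n·P = 3.8 × 133 = 505.4 kN
L_e = K·L = 0.5 × 1.08 = 0.5400 m
Required I = P_cr·L_e²/(π²E) = 5.054×10^5 × 0.5400² / (π² × 6.93×10^10) = 2.155×10^-7 m⁴
I_req = 2.155×10^5 mm⁴
Solid circle: I = πd⁴/64  ⇒  d = (64I/π)^(1/4) = (64×2.155×10^5/π)^(1/4) = 45.8 mm

d ≈ 45.8 mm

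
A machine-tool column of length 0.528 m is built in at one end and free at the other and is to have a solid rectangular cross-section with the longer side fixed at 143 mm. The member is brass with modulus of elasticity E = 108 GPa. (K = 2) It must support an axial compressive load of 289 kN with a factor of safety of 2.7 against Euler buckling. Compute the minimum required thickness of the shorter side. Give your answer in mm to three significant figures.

b ≈ 40.9 mm

Required P_cr = n·P = 2.7 × 289 = 780.3 kN
L_e = K·L = 2 × 0.528 = 1.056 m
Required I = P_cr·L_e²/(π²E) = 7.803×10^5 × 1.056² / (π² × 1.08×10^11) = 8.163×10^-7 m⁴
I_req = 8.163×10^5 mm⁴
Rectangle, weak axis: I_min = h·b³/12 with h = 143 mm fixed  ⇒  b = (12I/h)^(1/3) = 40.9 mm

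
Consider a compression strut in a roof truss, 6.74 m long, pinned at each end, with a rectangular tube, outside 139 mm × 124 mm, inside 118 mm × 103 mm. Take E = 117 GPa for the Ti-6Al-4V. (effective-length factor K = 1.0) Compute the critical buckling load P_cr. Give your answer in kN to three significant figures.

P_cr ≈ 288 kN

Weak-axis I_min = (h_o·b_o³ − h_i·b_i³)/12 with b_o = 124, b_i = 103.0 mm (shorter outer/inner sides).
I_min = (139×124³ − 118.0×103.0³)/12 = 1.134×10^7 mm⁴
I = 1.134×10^7 mm⁴ = 1.134×10^-5 m⁴
Effective length L_e = K·L = 1 × 6.74 = 6.740 m
P_cr = π²EI / L_e² = π² × 117×10⁹ × 1.134×10^-5 / 6.740² = 2.883×10^5 N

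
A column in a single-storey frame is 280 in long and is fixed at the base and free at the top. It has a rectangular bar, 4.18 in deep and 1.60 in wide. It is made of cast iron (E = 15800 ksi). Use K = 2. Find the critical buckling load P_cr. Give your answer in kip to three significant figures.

P_cr ≈ 0.709 kip

Buckling occurs about the weak axis: I_min = h·b³/12 with b = 1.60 in (the shorter side).
I_min = 4.18×1.60³/12 = 1.427 in⁴
Effective length L_e = K·L = 2 × 280 = 560.0 in
P_cr = π²EI / L_e² = π² × 15800×10³ × 1.427 / 560.0² = 709.5 lb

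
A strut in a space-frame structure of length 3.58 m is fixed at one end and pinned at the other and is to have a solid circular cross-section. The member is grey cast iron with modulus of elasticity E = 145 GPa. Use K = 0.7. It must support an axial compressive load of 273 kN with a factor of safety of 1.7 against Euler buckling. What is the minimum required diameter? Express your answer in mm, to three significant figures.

Required P_cr = n·P = 1.7 × 273 = 464.1 kN
L_e = K·L = 0.7 × 3.58 = 2.506 m
Required I = P_cr·L_e²/(π²E) = 4.641×10^5 × 2.506² / (π² × 1.45×10^11) = 2.037×10^-6 m⁴
I_req = 2.037×10^6 mm⁴
Solid circle: I = πd⁴/64  ⇒  d = (64I/π)^(1/4) = (64×2.037×10^6/π)^(1/4) = 80.3 mm

d ≈ 80.3 mm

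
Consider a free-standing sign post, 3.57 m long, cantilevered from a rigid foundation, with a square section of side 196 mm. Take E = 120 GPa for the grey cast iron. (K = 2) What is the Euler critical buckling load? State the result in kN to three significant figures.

I = a⁴/12 = 196⁴/12 = 1.230×10^8 mm⁴
I = 1.230×10^8 mm⁴ = 1.230×10^-4 m⁴
Effective length L_e = K·L = 2 × 3.57 = 7.140 m
P_cr = π²EI / L_e² = π² × 120×10⁹ × 1.230×10^-4 / 7.140² = 2.857×10^6 N

P_cr ≈ 2860 kN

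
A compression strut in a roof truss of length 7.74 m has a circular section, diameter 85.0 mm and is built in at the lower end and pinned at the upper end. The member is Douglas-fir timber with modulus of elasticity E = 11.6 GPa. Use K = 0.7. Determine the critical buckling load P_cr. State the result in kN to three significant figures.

P_cr ≈ 9.99 kN

I = πd⁴/64 = π×85.0⁴/64 = 2.562×10^6 mm⁴
I = 2.562×10^6 mm⁴ = 2.562×10^-6 m⁴
Effective length L_e = K·L = 0.7 × 7.74 = 5.418 m
P_cr = π²EI / L_e² = π² × 11.6×10⁹ × 2.562×10^-6 / 5.418² = 9.994×10^3 N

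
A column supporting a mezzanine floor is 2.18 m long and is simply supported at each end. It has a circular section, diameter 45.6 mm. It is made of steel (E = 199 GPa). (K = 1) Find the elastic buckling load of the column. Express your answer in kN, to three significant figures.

P_cr ≈ 87.7 kN

I = πd⁴/64 = π×45.6⁴/64 = 2.122×10^5 mm⁴
I = 2.122×10^5 mm⁴ = 2.122×10^-7 m⁴
Effective length L_e = K·L = 1 × 2.18 = 2.180 m
P_cr = π²EI / L_e² = π² × 199×10⁹ × 2.122×10^-7 / 2.180² = 8.771×10^4 N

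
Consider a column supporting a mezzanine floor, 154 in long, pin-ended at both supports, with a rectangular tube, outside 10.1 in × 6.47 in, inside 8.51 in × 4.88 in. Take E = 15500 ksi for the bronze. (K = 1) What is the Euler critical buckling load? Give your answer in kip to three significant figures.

P_cr ≈ 939 kip

Weak-axis I_min = (h_o·b_o³ − h_i·b_i³)/12 with b_o = 6.47, b_i = 4.880 in (shorter outer/inner sides).
I_min = (10.1×6.47³ − 8.510×4.880³)/12 = 145.5 in⁴
Effective length L_e = K·L = 1 × 154 = 154.0 in
P_cr = π²EI / L_e² = π² × 15500×10³ × 145.5 / 154.0² = 9.388×10^5 lb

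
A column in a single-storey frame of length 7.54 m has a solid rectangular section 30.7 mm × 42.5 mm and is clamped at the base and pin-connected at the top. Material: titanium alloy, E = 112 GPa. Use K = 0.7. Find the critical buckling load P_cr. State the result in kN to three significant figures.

Buckling occurs about the weak axis: I_min = h·b³/12 with b = 30.7 mm (the shorter side).
I_min = 42.5×30.7³/12 = 1.025×10^5 mm⁴
I = 1.025×10^5 mm⁴ = 1.025×10^-7 m⁴
Effective length L_e = K·L = 0.7 × 7.54 = 5.278 m
P_cr = π²EI / L_e² = π² × 112×10⁹ × 1.025×10^-7 / 5.278² = 4.066×10^3 N

P_cr ≈ 4.07 kN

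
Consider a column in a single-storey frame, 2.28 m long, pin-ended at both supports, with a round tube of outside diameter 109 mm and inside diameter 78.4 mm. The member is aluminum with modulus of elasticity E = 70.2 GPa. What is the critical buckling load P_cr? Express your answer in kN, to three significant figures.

P_cr ≈ 676 kN

d_o = 109 mm, d_i = 78.4 mm
I = π(d_o⁴ − d_i⁴)/64 = π(109⁴ − 78.40⁴)/64 = 5.075×10^6 mm⁴
I = 5.075×10^6 mm⁴ = 5.075×10^-6 m⁴
Effective length L_e = K·L = 1 × 2.28 = 2.280 m
P_cr = π²EI / L_e² = π² × 70.2×10⁹ × 5.075×10^-6 / 2.280² = 6.763×10^5 N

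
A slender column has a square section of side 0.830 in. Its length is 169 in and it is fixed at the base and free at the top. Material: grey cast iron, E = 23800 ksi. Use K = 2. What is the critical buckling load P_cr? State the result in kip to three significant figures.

I = a⁴/12 = 0.830⁴/12 = 3.955×10^-2 in⁴
Effective length L_e = K·L = 2 × 169 = 338.0 in
P_cr = π²EI / L_e² = π² × 23800×10³ × 3.955×10^-2 / 338.0² = 81.32 lb

P_cr ≈ 0.0813 kip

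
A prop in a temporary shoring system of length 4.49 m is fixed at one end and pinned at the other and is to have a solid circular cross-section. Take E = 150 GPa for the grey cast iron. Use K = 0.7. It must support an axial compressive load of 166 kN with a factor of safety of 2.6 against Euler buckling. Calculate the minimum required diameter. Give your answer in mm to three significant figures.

Required P_cr = n·P = 2.6 × 166 = 431.6 kN
L_e = K·L = 0.7 × 4.49 = 3.143 m
Required I = P_cr·L_e²/(π²E) = 4.316×10^5 × 3.143² / (π² × 1.50×10^11) = 2.880×10^-6 m⁴
I_req = 2.880×10^6 mm⁴
Solid circle: I = πd⁴/64  ⇒  d = (64I/π)^(1/4) = (64×2.880×10^6/π)^(1/4) = 87.5 mm

d ≈ 87.5 mm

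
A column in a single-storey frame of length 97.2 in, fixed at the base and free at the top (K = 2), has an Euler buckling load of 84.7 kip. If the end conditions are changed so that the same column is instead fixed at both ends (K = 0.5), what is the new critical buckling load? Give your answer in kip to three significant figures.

P_cr ∝ 1/K², so P_cr,new = P_cr,old × (K_old/K_new)² = 84.7 × (2/0.5)²
= 84.7 × 16.00 = 1360 kip

P_cr ≈ 1360 kip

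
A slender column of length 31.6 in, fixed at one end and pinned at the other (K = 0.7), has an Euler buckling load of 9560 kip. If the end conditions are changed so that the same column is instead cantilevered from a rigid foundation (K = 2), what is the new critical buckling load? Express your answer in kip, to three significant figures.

P_cr ≈ 1170 kip

P_cr ∝ 1/K², so P_cr,new = P_cr,old × (K_old/K_new)² = 9560 × (0.7/2)²
= 9560 × 0.1225 = 1170 kip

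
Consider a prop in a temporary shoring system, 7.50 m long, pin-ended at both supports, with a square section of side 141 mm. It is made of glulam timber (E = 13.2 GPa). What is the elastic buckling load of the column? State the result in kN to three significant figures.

P_cr ≈ 76.3 kN

I = a⁴/12 = 141⁴/12 = 3.294×10^7 mm⁴
I = 3.294×10^7 mm⁴ = 3.294×10^-5 m⁴
Effective length L_e = K·L = 1 × 7.50 = 7.500 m
P_cr = π²EI / L_e² = π² × 13.2×10⁹ × 3.294×10^-5 / 7.500² = 7.629×10^4 N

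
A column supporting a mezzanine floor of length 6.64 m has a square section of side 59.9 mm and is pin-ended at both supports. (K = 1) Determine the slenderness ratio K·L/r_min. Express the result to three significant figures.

λ ≈ 384

For a square r = a/√12 = 59.9/√12 = 17.29 mm
L_e = K·L = 1 × 6.64 m = 6.640 m = 6640.0 mm
λ = L_e / r_min = 6640.0 / 17.29 = 384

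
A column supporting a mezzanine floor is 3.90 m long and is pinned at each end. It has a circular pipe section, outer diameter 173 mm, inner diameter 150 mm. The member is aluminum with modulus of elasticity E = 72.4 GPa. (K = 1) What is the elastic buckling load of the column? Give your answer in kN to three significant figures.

d_o = 173 mm, d_i = 150 mm
I = π(d_o⁴ − d_i⁴)/64 = π(173⁴ − 150.0⁴)/64 = 1.912×10^7 mm⁴
I = 1.912×10^7 mm⁴ = 1.912×10^-5 m⁴
Effective length L_e = K·L = 1 × 3.90 = 3.900 m
P_cr = π²EI / L_e² = π² × 72.4×10⁹ × 1.912×10^-5 / 3.900² = 8.982×10^5 N

P_cr ≈ 898 kN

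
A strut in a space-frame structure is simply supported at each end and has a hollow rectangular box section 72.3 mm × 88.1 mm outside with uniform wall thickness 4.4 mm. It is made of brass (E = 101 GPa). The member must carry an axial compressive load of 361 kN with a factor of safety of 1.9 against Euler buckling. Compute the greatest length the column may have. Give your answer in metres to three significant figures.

Inner dimensions: h_i = 88.1 − 2×4.4 = 79.30 mm, b_i = 72.3 − 2×4.4 = 63.50 mm
Weak-axis I_min = (h_o·b_o³ − h_i·b_i³)/12 with b_o = 72.3, b_i = 63.50 mm (shorter outer/inner sides).
I_min = (88.1×72.3³ − 79.30×63.50³)/12 = 1.083×10^6 mm⁴
I = 1.083×10^-6 m⁴
Required critical load P_cr = n·P = 1.9 × 361 = 685.9 kN = 6.859×10^5 N
From P_cr = π²EI/(K·L)²:  L = (1/K)·√(π²EI/P_cr) = (1/1)·√(π²×1.01×10^11×1.083×10^-6/6.859×10^5)
L = 1.25 m

L_max ≈ 1.25 m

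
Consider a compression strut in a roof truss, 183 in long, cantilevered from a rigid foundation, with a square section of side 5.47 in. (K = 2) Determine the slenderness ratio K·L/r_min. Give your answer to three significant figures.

λ ≈ 232

For a square r = a/√12 = 5.47/√12 = 1.579 in
L_e = K·L = 2 × 183 = 366.0 in
λ = L_e / r_min = 366.00 / 1.579 = 232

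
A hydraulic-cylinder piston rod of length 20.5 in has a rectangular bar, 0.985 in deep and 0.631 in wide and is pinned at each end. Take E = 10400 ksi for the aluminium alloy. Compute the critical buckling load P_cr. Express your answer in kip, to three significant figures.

Buckling occurs about the weak axis: I_min = h·b³/12 with b = 0.631 in (the shorter side).
I_min = 0.985×0.631³/12 = 2.062×10^-2 in⁴
Effective length L_e = K·L = 1 × 20.5 = 20.50 in
P_cr = π²EI / L_e² = π² × 10400×10³ × 2.062×10^-2 / 20.50² = 5.037×10^3 lb

P_cr ≈ 5.04 kip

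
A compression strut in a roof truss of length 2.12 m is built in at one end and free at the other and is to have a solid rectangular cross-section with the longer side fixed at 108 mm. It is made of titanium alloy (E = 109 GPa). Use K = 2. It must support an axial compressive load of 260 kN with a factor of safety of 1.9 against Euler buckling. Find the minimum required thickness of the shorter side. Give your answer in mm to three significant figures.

Required P_cr = n·P = 1.9 × 260 = 494.0 kN
L_e = K·L = 2 × 2.12 = 4.240 m
Required I = P_cr·L_e²/(π²E) = 4.940×10^5 × 4.240² / (π² × 1.09×10^11) = 8.255×10^-6 m⁴
I_req = 8.255×10^6 mm⁴
Rectangle, weak axis: I_min = h·b³/12 with h = 108 mm fixed  ⇒  b = (12I/h)^(1/3) = 97.2 mm

b ≈ 97.2 mm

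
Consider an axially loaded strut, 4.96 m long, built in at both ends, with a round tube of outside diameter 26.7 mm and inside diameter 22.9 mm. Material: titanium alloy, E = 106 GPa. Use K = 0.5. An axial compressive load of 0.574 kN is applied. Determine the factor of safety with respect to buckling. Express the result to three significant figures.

d_o = 26.7 mm, d_i = 22.9 mm
I = π(d_o⁴ − d_i⁴)/64 = π(26.7⁴ − 22.90⁴)/64 = 1.145×10^4 mm⁴
I = 1.145×10^4 mm⁴ = 1.145×10^-8 m⁴
Effective length L_e = K·L = 0.5 × 4.96 = 2.480 m
P_cr = π²EI / L_e² = π² × 106×10⁹ × 1.145×10^-8 / 2.480² = 1.947×10^3 N
Factor of safety n = P_cr / P = 1.9472 / 0.574 = 3.39

n ≈ 3.39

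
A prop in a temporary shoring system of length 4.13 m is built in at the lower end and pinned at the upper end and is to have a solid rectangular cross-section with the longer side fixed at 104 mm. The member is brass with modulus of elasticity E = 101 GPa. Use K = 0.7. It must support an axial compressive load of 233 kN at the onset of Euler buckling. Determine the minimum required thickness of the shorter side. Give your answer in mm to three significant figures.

b ≈ 60.9 mm

L_e = K·L = 0.7 × 4.13 = 2.891 m
Required I = P_cr·L_e²/(π²E) = 2.330×10^5 × 2.891² / (π² × 1.01×10^11) = 1.954×10^-6 m⁴
I_req = 1.954×10^6 mm⁴
Rectangle, weak axis: I_min = h·b³/12 with h = 104 mm fixed  ⇒  b = (12I/h)^(1/3) = 60.9 mm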